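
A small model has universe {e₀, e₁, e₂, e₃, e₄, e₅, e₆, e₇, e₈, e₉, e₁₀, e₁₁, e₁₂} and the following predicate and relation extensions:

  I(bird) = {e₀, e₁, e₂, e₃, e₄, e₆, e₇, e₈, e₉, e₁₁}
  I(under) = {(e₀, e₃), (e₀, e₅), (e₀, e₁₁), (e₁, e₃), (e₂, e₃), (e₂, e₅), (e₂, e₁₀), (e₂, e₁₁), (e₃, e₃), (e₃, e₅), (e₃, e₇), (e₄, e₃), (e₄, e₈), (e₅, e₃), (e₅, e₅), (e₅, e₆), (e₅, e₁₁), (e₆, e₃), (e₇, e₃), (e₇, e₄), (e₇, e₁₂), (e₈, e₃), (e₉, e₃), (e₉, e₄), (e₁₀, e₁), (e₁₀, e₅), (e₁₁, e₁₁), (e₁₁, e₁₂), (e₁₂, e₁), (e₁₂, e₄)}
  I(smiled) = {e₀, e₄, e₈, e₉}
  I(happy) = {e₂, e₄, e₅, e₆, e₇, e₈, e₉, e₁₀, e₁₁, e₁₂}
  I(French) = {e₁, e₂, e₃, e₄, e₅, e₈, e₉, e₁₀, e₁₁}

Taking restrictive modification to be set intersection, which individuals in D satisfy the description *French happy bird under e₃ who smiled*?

{e₄, e₈, e₉}

⟦under e₃⟧ = {x : ⟨x, e₃⟩ ∈ ⟦under⟧} = {e₀, e₁, e₂, e₃, e₄, e₅, e₆, e₇, e₈, e₉}
⟦who smiled⟧ = ⟦smiled⟧ = {e₀, e₄, e₈, e₉}
⟦bird⟧ = {e₀, e₁, e₂, e₃, e₄, e₆, e₇, e₈, e₉, e₁₁}
… ∩ ⟦under e₃⟧ = {e₀, e₁, e₂, e₃, e₄, e₆, e₇, e₈, e₉, e₁₁} ∩ {e₀, e₁, e₂, e₃, e₄, e₅, e₆, e₇, e₈, e₉} = {e₀, e₁, e₂, e₃, e₄, e₆, e₇, e₈, e₉}
… ∩ ⟦who smiled⟧ = {e₀, e₁, e₂, e₃, e₄, e₆, e₇, e₈, e₉} ∩ {e₀, e₄, e₈, e₉} = {e₀, e₄, e₈, e₉}
… ∩ ⟦French⟧ = {e₀, e₄, e₈, e₉} ∩ {e₁, e₂, e₃, e₄, e₅, e₈, e₉, e₁₀, e₁₁} = {e₄, e₈, e₉}
… ∩ ⟦happy⟧ = {e₄, e₈, e₉} ∩ {e₂, e₄, e₅, e₆, e₇, e₈, e₉, e₁₀, e₁₁, e₁₂} = {e₄, e₈, e₉}
So ⟦French happy bird under e₃ who smiled⟧ = {e₄, e₈, e₉}.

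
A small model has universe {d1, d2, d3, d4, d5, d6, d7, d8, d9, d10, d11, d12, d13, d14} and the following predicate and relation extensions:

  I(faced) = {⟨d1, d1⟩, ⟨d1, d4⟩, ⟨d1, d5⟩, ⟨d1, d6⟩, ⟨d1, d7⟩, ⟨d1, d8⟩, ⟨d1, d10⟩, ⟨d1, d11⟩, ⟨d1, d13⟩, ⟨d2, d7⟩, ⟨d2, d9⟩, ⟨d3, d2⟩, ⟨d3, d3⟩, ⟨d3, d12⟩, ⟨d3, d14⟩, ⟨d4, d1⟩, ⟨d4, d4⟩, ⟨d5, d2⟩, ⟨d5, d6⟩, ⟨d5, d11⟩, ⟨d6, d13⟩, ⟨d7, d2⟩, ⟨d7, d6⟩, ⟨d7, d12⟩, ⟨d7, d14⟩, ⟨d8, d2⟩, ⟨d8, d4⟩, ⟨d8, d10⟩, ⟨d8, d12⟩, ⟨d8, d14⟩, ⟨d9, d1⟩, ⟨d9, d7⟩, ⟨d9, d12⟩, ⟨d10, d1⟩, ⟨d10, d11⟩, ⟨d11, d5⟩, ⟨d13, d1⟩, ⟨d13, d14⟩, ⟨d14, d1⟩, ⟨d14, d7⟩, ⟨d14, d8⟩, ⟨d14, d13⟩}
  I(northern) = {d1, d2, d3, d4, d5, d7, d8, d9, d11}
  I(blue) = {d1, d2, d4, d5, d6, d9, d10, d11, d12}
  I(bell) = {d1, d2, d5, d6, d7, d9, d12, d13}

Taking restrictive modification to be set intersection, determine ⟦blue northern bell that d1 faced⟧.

{d1, d5}

⟦that d1 faced⟧ = {x : ⟨d1, x⟩ ∈ ⟦faced⟧} = {d1, d4, d5, d6, d7, d8, d10, d11, d13}
⟦bell⟧ = {d1, d2, d5, d6, d7, d9, d12, d13}
… ∩ ⟦that d1 faced⟧ = {d1, d2, d5, d6, d7, d9, d12, d13} ∩ {d1, d4, d5, d6, d7, d8, d10, d11, d13} = {d1, d5, d6, d7, d13}
… ∩ ⟦blue⟧ = {d1, d5, d6, d7, d13} ∩ {d1, d2, d4, d5, d6, d9, d10, d11, d12} = {d1, d5, d6}
… ∩ ⟦northern⟧ = {d1, d5, d6} ∩ {d1, d2, d3, d4, d5, d7, d8, d9, d11} = {d1, d5}
So ⟦blue northern bell that d1 faced⟧ = {d1, d5}.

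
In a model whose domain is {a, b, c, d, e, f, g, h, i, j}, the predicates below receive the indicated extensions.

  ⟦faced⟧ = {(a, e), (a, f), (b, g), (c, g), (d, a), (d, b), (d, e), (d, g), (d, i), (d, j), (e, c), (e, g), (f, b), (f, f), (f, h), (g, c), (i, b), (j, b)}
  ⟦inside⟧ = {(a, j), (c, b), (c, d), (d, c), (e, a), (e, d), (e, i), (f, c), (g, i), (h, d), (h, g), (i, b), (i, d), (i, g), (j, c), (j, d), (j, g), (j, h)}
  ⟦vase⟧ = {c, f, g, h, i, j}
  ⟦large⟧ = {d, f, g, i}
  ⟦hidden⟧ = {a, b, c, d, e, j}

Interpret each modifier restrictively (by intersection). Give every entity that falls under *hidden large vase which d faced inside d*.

{}

⟦which d faced⟧ = {x : ⟨d, x⟩ ∈ ⟦faced⟧} = {a, b, e, g, i, j}
⟦inside d⟧ = {x : ⟨x, d⟩ ∈ ⟦inside⟧} = {c, e, h, i, j}
⟦vase⟧ = {c, f, g, h, i, j}
… ∩ ⟦which d faced⟧ = {c, f, g, h, i, j} ∩ {a, b, e, g, i, j} = {g, i, j}
… ∩ ⟦inside d⟧ = {g, i, j} ∩ {c, e, h, i, j} = {i, j}
… ∩ ⟦hidden⟧ = {i, j} ∩ {a, b, c, d, e, j} = {j}
… ∩ ⟦large⟧ = {j} ∩ {d, f, g, i} = ∅
So ⟦hidden large vase which d faced inside d⟧ = {}.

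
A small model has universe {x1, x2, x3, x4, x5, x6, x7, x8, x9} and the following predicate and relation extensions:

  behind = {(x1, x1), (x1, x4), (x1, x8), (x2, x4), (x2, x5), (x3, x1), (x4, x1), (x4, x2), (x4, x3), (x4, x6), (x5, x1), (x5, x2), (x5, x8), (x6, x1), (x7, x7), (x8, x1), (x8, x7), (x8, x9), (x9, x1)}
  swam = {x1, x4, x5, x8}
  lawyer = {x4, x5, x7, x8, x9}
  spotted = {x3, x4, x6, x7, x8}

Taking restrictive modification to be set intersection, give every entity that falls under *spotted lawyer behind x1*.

{x4, x8}

⟦behind x1⟧ = {x : ⟨x, x1⟩ ∈ ⟦behind⟧} = {x1, x3, x4, x5, x6, x8, x9}
⟦lawyer⟧ = {x4, x5, x7, x8, x9}
… ∩ ⟦behind x1⟧ = {x4, x5, x7, x8, x9} ∩ {x1, x3, x4, x5, x6, x8, x9} = {x4, x5, x8, x9}
… ∩ ⟦spotted⟧ = {x4, x5, x8, x9} ∩ {x3, x4, x6, x7, x8} = {x4, x8}
So ⟦spotted lawyer behind x1⟧ = {x4, x8}.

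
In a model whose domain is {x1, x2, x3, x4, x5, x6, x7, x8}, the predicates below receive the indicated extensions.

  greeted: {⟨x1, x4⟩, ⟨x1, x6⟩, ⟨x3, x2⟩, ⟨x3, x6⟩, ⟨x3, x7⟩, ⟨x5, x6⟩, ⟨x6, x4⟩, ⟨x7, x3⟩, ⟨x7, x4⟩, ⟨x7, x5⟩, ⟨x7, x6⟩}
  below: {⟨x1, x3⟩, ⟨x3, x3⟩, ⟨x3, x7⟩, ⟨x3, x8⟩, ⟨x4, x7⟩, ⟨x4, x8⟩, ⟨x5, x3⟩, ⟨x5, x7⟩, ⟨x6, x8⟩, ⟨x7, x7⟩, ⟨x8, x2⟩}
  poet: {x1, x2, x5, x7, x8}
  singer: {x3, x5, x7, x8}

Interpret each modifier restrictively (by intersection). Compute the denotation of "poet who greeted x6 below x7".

{x5, x7}

⟦who greeted x6⟧ = {x : ⟨x, x6⟩ ∈ ⟦greeted⟧} = {x1, x3, x5, x7}
⟦below x7⟧ = {x : ⟨x, x7⟩ ∈ ⟦below⟧} = {x3, x4, x5, x7}
⟦poet⟧ = {x1, x2, x5, x7, x8}
… ∩ ⟦who greeted x6⟧ = {x1, x2, x5, x7, x8} ∩ {x1, x3, x5, x7} = {x1, x5, x7}
… ∩ ⟦below x7⟧ = {x1, x5, x7} ∩ {x3, x4, x5, x7} = {x5, x7}
So ⟦poet who greeted x6 below x7⟧ = {x5, x7}.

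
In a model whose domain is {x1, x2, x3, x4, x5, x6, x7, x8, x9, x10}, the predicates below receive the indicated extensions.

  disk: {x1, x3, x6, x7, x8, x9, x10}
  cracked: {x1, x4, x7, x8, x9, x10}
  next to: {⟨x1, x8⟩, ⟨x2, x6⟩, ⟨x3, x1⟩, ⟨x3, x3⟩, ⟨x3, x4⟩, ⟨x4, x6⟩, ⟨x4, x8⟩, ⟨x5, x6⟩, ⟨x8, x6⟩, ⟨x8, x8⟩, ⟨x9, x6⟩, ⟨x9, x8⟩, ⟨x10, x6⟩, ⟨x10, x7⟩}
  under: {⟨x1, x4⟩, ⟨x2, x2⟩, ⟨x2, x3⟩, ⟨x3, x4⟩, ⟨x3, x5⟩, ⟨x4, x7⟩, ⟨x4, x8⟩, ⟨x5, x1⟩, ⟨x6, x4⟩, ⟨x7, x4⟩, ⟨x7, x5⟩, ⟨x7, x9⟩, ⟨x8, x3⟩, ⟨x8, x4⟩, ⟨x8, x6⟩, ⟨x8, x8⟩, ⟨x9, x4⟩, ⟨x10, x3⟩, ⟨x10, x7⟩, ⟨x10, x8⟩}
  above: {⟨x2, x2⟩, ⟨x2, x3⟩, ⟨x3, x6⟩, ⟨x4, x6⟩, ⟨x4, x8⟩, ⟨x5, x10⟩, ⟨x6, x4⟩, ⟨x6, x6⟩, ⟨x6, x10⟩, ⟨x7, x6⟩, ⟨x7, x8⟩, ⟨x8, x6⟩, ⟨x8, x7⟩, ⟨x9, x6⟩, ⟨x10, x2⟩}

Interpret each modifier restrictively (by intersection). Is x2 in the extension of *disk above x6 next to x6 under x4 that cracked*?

no

⟦above x6⟧ = {x : ⟨x, x6⟩ ∈ ⟦above⟧} = {x3, x4, x6, x7, x8, x9}
⟦next to x6⟧ = {x : ⟨x, x6⟩ ∈ ⟦next to⟧} = {x2, x4, x5, x8, x9, x10}
⟦under x4⟧ = {x : ⟨x, x4⟩ ∈ ⟦under⟧} = {x1, x3, x6, x7, x8, x9}
⟦that cracked⟧ = ⟦cracked⟧ = {x1, x4, x7, x8, x9, x10}
⟦disk⟧ = {x1, x3, x6, x7, x8, x9, x10}
… ∩ ⟦above x6⟧ = {x1, x3, x6, x7, x8, x9, x10} ∩ {x3, x4, x6, x7, x8, x9} = {x3, x6, x7, x8, x9}
… ∩ ⟦next to x6⟧ = {x3, x6, x7, x8, x9} ∩ {x2, x4, x5, x8, x9, x10} = {x8, x9}
… ∩ ⟦under x4⟧ = {x8, x9} ∩ {x1, x3, x6, x7, x8, x9} = {x8, x9}
… ∩ ⟦that cracked⟧ = {x8, x9} ∩ {x1, x4, x7, x8, x9, x10} = {x8, x9}
⟦disk above x6 next to x6 under x4 that cracked⟧ = {x8, x9}; x2 ∉ this set.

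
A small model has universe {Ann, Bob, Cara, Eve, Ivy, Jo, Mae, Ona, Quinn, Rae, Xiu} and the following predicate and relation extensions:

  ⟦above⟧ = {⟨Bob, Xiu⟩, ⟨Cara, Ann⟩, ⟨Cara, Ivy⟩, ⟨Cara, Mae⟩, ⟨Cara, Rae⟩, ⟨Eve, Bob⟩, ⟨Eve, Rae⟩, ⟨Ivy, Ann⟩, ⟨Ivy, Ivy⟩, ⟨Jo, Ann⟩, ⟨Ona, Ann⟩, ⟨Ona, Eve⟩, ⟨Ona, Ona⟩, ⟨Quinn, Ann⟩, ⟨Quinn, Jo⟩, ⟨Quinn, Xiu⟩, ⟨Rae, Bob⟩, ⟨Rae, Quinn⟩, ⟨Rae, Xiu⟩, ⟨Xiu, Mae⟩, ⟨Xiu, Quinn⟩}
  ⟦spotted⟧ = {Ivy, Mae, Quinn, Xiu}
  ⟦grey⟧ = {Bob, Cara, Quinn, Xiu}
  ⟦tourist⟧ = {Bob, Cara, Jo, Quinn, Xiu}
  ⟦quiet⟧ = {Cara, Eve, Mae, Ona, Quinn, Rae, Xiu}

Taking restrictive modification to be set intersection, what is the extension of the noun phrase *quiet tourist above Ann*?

⟦above Ann⟧ = {x : ⟨x, Ann⟩ ∈ ⟦above⟧} = {Cara, Ivy, Jo, Ona, Quinn}
⟦tourist⟧ = {Bob, Cara, Jo, Quinn, Xiu}
… ∩ ⟦above Ann⟧ = {Bob, Cara, Jo, Quinn, Xiu} ∩ {Cara, Ivy, Jo, Ona, Quinn} = {Cara, Jo, Quinn}
… ∩ ⟦quiet⟧ = {Cara, Jo, Quinn} ∩ {Cara, Eve, Mae, Ona, Quinn, Rae, Xiu} = {Cara, Quinn}
So ⟦quiet tourist above Ann⟧ = {Cara, Quinn}.

{Cara, Quinn}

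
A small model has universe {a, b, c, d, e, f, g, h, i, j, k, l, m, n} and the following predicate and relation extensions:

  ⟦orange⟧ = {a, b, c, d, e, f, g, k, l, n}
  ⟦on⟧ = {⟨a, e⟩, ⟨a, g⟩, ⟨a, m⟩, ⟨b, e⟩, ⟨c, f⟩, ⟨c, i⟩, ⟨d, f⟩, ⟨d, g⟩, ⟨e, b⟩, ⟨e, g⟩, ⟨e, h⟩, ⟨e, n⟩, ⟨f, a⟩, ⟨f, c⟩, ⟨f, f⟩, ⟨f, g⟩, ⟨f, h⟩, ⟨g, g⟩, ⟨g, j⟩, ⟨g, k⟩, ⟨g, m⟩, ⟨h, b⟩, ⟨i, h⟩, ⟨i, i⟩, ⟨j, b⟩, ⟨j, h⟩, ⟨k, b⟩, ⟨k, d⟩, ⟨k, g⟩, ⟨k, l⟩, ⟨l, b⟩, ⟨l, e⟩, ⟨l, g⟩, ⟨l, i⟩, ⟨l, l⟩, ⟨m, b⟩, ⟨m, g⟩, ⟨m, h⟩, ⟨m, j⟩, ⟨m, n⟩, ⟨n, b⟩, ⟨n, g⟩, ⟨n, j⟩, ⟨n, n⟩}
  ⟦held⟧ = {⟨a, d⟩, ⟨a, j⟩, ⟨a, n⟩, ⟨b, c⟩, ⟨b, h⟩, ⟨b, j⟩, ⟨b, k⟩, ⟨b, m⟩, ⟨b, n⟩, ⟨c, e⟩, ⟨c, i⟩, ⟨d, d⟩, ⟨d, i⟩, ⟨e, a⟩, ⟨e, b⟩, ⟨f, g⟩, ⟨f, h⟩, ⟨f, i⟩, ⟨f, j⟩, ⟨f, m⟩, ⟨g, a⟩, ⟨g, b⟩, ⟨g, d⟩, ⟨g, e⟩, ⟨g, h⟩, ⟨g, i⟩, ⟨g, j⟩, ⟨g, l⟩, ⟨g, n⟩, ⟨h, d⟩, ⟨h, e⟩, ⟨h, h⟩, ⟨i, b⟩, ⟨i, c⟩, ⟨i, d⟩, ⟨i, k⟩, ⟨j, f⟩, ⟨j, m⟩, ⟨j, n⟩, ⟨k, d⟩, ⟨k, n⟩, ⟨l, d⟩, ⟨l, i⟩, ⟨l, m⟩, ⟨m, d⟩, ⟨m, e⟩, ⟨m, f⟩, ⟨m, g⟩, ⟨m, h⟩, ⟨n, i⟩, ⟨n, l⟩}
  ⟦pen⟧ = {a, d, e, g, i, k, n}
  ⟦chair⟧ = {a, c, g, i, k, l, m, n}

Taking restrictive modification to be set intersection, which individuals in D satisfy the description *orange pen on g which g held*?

⟦on g⟧ = {x : ⟨x, g⟩ ∈ ⟦on⟧} = {a, d, e, f, g, k, l, m, n}
⟦which g held⟧ = {x : ⟨g, x⟩ ∈ ⟦held⟧} = {a, b, d, e, h, i, j, l, n}
⟦pen⟧ = {a, d, e, g, i, k, n}
… ∩ ⟦on g⟧ = {a, d, e, g, i, k, n} ∩ {a, d, e, f, g, k, l, m, n} = {a, d, e, g, k, n}
… ∩ ⟦which g held⟧ = {a, d, e, g, k, n} ∩ {a, b, d, e, h, i, j, l, n} = {a, d, e, n}
… ∩ ⟦orange⟧ = {a, d, e, n} ∩ {a, b, c, d, e, f, g, k, l, n} = {a, d, e, n}
So ⟦orange pen on g which g held⟧ = {a, d, e, n}.

{a, d, e, n}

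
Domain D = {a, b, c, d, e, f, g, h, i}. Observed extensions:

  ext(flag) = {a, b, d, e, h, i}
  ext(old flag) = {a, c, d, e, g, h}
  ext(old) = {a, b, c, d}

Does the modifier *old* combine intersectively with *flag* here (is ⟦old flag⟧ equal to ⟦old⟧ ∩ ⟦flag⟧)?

no

⟦old⟧ ∩ ⟦flag⟧ = {a, b, c, d} ∩ {a, b, d, e, h, i} = {a, b, d}
Observed ⟦old flag⟧ = {a, c, d, e, g, h}.
These differ, so the modifier is not intersective in this model.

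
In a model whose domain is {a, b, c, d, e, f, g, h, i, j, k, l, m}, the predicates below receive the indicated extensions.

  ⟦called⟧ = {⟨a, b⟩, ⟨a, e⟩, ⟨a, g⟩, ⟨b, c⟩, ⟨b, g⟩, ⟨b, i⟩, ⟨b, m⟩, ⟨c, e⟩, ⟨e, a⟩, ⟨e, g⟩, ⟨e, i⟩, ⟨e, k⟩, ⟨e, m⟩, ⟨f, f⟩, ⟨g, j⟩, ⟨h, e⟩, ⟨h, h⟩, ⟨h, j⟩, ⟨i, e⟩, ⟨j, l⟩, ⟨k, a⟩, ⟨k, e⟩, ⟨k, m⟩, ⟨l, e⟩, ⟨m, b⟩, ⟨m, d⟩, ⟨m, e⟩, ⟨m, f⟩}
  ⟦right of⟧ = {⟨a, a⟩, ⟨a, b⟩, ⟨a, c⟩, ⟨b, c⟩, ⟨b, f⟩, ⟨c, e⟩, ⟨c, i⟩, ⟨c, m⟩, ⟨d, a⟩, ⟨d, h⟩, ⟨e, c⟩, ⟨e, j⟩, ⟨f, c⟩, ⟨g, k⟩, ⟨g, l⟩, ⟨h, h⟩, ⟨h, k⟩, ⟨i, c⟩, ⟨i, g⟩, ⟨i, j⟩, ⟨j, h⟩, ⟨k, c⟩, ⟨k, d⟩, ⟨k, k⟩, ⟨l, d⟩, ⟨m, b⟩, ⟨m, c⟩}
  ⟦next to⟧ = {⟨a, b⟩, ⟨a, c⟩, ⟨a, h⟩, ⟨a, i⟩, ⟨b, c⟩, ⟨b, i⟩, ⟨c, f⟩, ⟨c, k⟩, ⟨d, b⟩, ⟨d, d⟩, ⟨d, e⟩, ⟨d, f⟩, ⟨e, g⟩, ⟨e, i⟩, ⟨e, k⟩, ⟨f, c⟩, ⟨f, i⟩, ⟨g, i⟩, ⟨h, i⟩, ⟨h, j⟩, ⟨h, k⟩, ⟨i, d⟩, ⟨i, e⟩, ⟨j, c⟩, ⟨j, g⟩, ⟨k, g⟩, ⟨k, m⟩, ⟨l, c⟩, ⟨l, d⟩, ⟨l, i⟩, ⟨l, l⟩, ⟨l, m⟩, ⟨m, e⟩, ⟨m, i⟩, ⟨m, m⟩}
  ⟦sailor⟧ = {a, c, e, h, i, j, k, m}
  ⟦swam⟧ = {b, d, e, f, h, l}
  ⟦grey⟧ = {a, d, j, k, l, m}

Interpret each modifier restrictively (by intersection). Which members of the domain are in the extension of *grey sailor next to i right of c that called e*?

{a, m}

⟦next to i⟧ = {x : ⟨x, i⟩ ∈ ⟦next to⟧} = {a, b, e, f, g, h, l, m}
⟦right of c⟧ = {x : ⟨x, c⟩ ∈ ⟦right of⟧} = {a, b, e, f, i, k, m}
⟦that called e⟧ = {x : ⟨x, e⟩ ∈ ⟦called⟧} = {a, c, h, i, k, l, m}
⟦sailor⟧ = {a, c, e, h, i, j, k, m}
… ∩ ⟦next to i⟧ = {a, c, e, h, i, j, k, m} ∩ {a, b, e, f, g, h, l, m} = {a, e, h, m}
… ∩ ⟦right of c⟧ = {a, e, h, m} ∩ {a, b, e, f, i, k, m} = {a, e, m}
… ∩ ⟦that called e⟧ = {a, e, m} ∩ {a, c, h, i, k, l, m} = {a, m}
… ∩ ⟦grey⟧ = {a, m} ∩ {a, d, j, k, l, m} = {a, m}
So ⟦grey sailor next to i right of c that called e⟧ = {a, m}.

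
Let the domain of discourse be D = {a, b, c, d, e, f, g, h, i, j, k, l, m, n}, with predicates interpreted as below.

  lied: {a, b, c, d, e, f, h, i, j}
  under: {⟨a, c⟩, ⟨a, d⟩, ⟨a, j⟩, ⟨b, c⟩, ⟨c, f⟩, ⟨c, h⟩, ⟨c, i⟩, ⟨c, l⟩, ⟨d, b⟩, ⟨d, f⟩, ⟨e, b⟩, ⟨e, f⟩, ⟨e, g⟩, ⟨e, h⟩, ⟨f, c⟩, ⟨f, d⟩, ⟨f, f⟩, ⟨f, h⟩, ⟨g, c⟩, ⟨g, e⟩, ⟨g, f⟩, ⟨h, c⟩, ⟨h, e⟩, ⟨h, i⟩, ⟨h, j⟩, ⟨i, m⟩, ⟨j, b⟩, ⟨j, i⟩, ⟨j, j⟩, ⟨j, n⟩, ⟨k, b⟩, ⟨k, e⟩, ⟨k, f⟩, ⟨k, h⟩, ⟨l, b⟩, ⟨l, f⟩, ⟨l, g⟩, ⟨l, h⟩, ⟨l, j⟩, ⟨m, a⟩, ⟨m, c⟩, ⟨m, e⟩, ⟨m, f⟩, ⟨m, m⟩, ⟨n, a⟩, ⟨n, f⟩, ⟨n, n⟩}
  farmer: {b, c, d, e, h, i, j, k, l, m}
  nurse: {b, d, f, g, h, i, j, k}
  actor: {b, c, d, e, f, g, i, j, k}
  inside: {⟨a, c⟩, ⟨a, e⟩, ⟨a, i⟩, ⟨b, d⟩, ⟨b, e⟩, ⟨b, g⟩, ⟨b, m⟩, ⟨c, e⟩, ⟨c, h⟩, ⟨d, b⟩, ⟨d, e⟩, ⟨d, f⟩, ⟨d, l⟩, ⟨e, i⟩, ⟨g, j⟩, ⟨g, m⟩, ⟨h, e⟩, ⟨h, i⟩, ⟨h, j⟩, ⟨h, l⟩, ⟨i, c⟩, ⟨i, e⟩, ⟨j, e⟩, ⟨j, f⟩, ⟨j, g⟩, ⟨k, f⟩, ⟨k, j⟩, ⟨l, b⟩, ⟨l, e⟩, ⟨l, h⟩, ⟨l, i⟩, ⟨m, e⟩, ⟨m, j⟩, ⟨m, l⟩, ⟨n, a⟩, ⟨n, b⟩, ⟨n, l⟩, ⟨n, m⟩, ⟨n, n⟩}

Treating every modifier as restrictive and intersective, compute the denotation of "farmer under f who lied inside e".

{c, d}

⟦under f⟧ = {x : ⟨x, f⟩ ∈ ⟦under⟧} = {c, d, e, f, g, k, l, m, n}
⟦who lied⟧ = ⟦lied⟧ = {a, b, c, d, e, f, h, i, j}
⟦inside e⟧ = {x : ⟨x, e⟩ ∈ ⟦inside⟧} = {a, b, c, d, h, i, j, l, m}
⟦farmer⟧ = {b, c, d, e, h, i, j, k, l, m}
… ∩ ⟦under f⟧ = {b, c, d, e, h, i, j, k, l, m} ∩ {c, d, e, f, g, k, l, m, n} = {c, d, e, k, l, m}
… ∩ ⟦who lied⟧ = {c, d, e, k, l, m} ∩ {a, b, c, d, e, f, h, i, j} = {c, d, e}
… ∩ ⟦inside e⟧ = {c, d, e} ∩ {a, b, c, d, h, i, j, l, m} = {c, d}
So ⟦farmer under f who lied inside e⟧ = {c, d}.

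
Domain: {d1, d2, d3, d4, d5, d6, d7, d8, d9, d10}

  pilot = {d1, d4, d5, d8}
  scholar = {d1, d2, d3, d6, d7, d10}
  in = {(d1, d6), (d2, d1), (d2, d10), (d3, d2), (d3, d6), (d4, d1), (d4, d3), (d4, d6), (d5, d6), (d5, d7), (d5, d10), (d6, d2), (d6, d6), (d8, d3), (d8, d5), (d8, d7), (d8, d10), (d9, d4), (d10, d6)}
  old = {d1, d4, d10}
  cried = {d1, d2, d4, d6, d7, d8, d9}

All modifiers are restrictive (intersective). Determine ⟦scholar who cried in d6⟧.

⟦who cried⟧ = ⟦cried⟧ = {d1, d2, d4, d6, d7, d8, d9}
⟦in d6⟧ = {x : ⟨x, d6⟩ ∈ ⟦in⟧} = {d1, d3, d4, d5, d6, d10}
⟦scholar⟧ = {d1, d2, d3, d6, d7, d10}
… ∩ ⟦who cried⟧ = {d1, d2, d3, d6, d7, d10} ∩ {d1, d2, d4, d6, d7, d8, d9} = {d1, d2, d6, d7}
… ∩ ⟦in d6⟧ = {d1, d2, d6, d7} ∩ {d1, d3, d4, d5, d6, d10} = {d1, d6}
So ⟦scholar who cried in d6⟧ = {d1, d6}.

{d1, d6}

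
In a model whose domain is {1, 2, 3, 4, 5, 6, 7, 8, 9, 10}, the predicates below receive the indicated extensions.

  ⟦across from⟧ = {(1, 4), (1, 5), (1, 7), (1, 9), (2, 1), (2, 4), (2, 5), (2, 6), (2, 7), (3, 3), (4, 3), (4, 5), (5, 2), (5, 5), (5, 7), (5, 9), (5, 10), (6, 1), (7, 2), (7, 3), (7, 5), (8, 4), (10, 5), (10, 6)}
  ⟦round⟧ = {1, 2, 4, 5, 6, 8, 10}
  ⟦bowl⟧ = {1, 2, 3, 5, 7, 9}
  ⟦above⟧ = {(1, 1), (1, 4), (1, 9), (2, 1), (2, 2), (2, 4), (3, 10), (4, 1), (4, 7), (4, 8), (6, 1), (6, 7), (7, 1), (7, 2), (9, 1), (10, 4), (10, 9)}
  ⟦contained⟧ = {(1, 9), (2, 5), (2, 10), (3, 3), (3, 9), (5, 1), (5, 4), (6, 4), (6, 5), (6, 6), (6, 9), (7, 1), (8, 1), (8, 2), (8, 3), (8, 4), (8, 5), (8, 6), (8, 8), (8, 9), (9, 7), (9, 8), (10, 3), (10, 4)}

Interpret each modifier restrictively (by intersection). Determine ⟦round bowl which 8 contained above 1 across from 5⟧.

{1, 2}

⟦which 8 contained⟧ = {x : ⟨8, x⟩ ∈ ⟦contained⟧} = {1, 2, 3, 4, 5, 6, 8, 9}
⟦above 1⟧ = {x : ⟨x, 1⟩ ∈ ⟦above⟧} = {1, 2, 4, 6, 7, 9}
⟦across from 5⟧ = {x : ⟨x, 5⟩ ∈ ⟦across from⟧} = {1, 2, 4, 5, 7, 10}
⟦bowl⟧ = {1, 2, 3, 5, 7, 9}
… ∩ ⟦which 8 contained⟧ = {1, 2, 3, 5, 7, 9} ∩ {1, 2, 3, 4, 5, 6, 8, 9} = {1, 2, 3, 5, 9}
… ∩ ⟦above 1⟧ = {1, 2, 3, 5, 9} ∩ {1, 2, 4, 6, 7, 9} = {1, 2, 9}
… ∩ ⟦across from 5⟧ = {1, 2, 9} ∩ {1, 2, 4, 5, 7, 10} = {1, 2}
… ∩ ⟦round⟧ = {1, 2} ∩ {1, 2, 4, 5, 6, 8, 10} = {1, 2}
So ⟦round bowl which 8 contained above 1 across from 5⟧ = {1, 2}.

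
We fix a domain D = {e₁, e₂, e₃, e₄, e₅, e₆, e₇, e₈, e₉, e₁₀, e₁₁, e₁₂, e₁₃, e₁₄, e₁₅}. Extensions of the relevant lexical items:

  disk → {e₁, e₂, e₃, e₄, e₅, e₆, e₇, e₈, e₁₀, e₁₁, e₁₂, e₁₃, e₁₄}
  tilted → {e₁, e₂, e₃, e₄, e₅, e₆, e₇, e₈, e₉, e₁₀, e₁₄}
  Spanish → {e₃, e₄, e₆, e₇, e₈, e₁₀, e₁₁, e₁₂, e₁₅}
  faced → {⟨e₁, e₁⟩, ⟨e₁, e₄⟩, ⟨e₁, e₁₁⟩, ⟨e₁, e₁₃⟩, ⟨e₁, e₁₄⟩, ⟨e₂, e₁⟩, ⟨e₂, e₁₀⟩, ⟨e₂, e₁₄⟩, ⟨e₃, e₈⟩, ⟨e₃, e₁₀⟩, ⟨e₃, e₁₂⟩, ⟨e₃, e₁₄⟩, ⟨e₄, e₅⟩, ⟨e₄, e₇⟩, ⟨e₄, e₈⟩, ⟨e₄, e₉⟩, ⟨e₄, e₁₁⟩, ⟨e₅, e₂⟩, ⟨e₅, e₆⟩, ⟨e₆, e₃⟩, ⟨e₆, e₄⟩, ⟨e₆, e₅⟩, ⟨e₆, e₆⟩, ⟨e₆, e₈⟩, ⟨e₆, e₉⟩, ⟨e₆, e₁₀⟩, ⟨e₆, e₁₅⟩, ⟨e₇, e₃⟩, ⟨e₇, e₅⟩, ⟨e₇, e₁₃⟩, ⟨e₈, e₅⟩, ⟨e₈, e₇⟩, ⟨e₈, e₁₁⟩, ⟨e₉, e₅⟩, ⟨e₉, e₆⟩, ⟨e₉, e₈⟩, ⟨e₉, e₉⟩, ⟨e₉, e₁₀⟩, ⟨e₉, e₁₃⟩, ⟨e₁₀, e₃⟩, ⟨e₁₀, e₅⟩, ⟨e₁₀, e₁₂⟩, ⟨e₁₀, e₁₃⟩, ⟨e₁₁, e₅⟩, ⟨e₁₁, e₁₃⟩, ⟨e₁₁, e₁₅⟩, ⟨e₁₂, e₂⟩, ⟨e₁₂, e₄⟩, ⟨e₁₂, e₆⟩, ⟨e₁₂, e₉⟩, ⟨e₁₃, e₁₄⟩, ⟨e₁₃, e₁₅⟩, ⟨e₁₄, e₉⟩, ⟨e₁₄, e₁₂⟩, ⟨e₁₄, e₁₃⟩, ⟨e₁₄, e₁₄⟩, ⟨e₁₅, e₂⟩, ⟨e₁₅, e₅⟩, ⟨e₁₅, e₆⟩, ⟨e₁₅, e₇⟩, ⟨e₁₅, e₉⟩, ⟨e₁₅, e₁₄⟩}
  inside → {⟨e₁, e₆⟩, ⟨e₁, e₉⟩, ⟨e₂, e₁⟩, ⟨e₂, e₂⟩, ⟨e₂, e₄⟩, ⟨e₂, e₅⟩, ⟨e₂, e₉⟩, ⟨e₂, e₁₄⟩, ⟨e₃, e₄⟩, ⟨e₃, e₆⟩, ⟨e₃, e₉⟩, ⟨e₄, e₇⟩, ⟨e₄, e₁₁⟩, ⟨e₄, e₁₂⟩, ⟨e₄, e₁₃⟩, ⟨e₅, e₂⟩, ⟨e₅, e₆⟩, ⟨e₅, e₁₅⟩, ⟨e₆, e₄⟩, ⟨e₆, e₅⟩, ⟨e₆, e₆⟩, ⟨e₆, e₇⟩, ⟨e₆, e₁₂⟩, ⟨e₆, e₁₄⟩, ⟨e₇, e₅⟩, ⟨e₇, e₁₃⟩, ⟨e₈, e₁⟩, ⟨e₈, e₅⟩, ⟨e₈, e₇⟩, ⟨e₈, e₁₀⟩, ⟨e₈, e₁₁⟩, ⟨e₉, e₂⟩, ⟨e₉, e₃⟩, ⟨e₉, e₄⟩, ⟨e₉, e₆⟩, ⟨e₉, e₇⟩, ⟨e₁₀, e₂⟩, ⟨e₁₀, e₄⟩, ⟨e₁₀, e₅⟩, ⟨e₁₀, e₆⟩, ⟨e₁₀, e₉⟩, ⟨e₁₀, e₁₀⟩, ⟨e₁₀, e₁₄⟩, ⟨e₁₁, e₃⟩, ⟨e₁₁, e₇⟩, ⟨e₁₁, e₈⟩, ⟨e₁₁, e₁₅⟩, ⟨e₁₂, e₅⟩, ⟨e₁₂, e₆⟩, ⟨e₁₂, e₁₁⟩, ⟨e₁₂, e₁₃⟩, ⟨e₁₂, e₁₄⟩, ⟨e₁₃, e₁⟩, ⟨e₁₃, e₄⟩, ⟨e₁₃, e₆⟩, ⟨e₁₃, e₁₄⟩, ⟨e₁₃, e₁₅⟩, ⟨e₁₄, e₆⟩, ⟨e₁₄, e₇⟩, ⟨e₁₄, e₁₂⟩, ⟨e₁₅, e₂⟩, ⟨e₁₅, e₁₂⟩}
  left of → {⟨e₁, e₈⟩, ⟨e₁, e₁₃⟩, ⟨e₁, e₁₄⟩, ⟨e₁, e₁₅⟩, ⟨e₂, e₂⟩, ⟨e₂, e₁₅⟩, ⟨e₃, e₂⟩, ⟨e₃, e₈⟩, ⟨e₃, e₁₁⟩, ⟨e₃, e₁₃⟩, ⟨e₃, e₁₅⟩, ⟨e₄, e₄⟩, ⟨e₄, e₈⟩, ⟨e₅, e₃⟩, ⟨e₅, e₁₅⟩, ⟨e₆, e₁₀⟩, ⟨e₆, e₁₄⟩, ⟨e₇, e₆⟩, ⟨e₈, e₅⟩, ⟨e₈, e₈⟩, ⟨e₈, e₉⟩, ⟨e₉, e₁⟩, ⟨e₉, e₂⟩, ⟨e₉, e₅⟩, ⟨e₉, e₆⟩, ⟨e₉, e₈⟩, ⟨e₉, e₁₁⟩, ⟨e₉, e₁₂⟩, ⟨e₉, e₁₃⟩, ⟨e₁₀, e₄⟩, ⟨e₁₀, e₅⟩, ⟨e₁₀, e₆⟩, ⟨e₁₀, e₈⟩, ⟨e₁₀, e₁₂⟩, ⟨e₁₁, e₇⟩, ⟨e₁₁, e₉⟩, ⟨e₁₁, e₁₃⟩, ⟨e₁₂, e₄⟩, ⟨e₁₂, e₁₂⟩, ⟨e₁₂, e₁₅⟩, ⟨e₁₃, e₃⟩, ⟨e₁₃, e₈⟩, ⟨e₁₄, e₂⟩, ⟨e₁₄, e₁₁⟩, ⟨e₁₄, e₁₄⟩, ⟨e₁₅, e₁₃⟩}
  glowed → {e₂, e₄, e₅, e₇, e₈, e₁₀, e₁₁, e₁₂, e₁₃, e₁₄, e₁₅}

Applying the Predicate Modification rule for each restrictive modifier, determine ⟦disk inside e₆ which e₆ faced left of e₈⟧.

{e₃, e₁₀}

⟦inside e₆⟧ = {x : ⟨x, e₆⟩ ∈ ⟦inside⟧} = {e₁, e₃, e₅, e₆, e₉, e₁₀, e₁₂, e₁₃, e₁₄}
⟦which e₆ faced⟧ = {x : ⟨e₆, x⟩ ∈ ⟦faced⟧} = {e₃, e₄, e₅, e₆, e₈, e₉, e₁₀, e₁₅}
⟦left of e₈⟧ = {x : ⟨x, e₈⟩ ∈ ⟦left of⟧} = {e₁, e₃, e₄, e₈, e₉, e₁₀, e₁₃}
⟦disk⟧ = {e₁, e₂, e₃, e₄, e₅, e₆, e₇, e₈, e₁₀, e₁₁, e₁₂, e₁₃, e₁₄}
… ∩ ⟦inside e₆⟧ = {e₁, e₂, e₃, e₄, e₅, e₆, e₇, e₈, e₁₀, e₁₁, e₁₂, e₁₃, e₁₄} ∩ {e₁, e₃, e₅, e₆, e₉, e₁₀, e₁₂, e₁₃, e₁₄} = {e₁, e₃, e₅, e₆, e₁₀, e₁₂, e₁₃, e₁₄}
… ∩ ⟦which e₆ faced⟧ = {e₁, e₃, e₅, e₆, e₁₀, e₁₂, e₁₃, e₁₄} ∩ {e₃, e₄, e₅, e₆, e₈, e₉, e₁₀, e₁₅} = {e₃, e₅, e₆, e₁₀}
… ∩ ⟦left of e₈⟧ = {e₃, e₅, e₆, e₁₀} ∩ {e₁, e₃, e₄, e₈, e₉, e₁₀, e₁₃} = {e₃, e₁₀}
So ⟦disk inside e₆ which e₆ faced left of e₈⟧ = {e₃, e₁₀}.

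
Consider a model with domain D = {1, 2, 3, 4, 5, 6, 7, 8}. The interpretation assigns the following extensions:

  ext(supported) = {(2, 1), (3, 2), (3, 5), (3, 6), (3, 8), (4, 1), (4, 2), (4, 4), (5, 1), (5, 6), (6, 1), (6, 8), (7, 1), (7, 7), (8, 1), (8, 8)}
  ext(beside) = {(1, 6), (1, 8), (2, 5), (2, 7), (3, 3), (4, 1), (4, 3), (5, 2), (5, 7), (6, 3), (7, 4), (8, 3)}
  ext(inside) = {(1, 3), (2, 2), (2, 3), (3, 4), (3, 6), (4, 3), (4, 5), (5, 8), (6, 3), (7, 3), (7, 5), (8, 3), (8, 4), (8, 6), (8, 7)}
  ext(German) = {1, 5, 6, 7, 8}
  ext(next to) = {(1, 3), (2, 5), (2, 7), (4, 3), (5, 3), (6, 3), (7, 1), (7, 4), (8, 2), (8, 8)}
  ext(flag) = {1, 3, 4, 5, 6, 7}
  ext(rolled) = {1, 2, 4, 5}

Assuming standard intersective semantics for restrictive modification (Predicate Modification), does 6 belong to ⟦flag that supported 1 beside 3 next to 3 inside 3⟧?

yes

⟦that supported 1⟧ = {x : ⟨x, 1⟩ ∈ ⟦supported⟧} = {2, 4, 5, 6, 7, 8}
⟦beside 3⟧ = {x : ⟨x, 3⟩ ∈ ⟦beside⟧} = {3, 4, 6, 8}
⟦next to 3⟧ = {x : ⟨x, 3⟩ ∈ ⟦next to⟧} = {1, 4, 5, 6}
⟦inside 3⟧ = {x : ⟨x, 3⟩ ∈ ⟦inside⟧} = {1, 2, 4, 6, 7, 8}
⟦flag⟧ = {1, 3, 4, 5, 6, 7}
… ∩ ⟦that supported 1⟧ = {1, 3, 4, 5, 6, 7} ∩ {2, 4, 5, 6, 7, 8} = {4, 5, 6, 7}
… ∩ ⟦beside 3⟧ = {4, 5, 6, 7} ∩ {3, 4, 6, 8} = {4, 6}
… ∩ ⟦next to 3⟧ = {4, 6} ∩ {1, 4, 5, 6} = {4, 6}
… ∩ ⟦inside 3⟧ = {4, 6} ∩ {1, 2, 4, 6, 7, 8} = {4, 6}
⟦flag that supported 1 beside 3 next to 3 inside 3⟧ = {4, 6}; 6 ∈ this set.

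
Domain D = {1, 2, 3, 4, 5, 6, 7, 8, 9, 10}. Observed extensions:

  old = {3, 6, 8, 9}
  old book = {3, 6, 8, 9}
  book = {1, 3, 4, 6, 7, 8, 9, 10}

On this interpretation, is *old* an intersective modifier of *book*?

yes

⟦old⟧ ∩ ⟦book⟧ = {3, 6, 8, 9} ∩ {1, 3, 4, 6, 7, 8, 9, 10} = {3, 6, 8, 9}
Observed ⟦old book⟧ = {3, 6, 8, 9}.
These coincide, so the modifier is intersective here.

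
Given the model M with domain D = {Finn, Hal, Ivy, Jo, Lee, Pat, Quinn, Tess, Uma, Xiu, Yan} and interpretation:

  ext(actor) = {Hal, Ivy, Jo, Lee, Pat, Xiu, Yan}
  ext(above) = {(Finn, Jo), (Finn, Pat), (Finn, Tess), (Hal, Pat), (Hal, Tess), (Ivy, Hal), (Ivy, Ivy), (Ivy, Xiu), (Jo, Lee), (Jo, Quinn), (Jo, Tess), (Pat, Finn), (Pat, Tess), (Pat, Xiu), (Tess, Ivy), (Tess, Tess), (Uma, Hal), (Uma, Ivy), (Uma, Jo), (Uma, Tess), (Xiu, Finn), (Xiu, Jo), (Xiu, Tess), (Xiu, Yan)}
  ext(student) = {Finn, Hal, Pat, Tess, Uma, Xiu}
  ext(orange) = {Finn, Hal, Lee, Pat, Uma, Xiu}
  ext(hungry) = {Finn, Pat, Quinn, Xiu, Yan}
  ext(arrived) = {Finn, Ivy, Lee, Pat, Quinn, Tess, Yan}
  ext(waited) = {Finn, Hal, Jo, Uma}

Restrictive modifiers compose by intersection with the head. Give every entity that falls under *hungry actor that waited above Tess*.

⟦that waited⟧ = ⟦waited⟧ = {Finn, Hal, Jo, Uma}
⟦above Tess⟧ = {x : ⟨x, Tess⟩ ∈ ⟦above⟧} = {Finn, Hal, Jo, Pat, Tess, Uma, Xiu}
⟦actor⟧ = {Hal, Ivy, Jo, Lee, Pat, Xiu, Yan}
… ∩ ⟦that waited⟧ = {Hal, Ivy, Jo, Lee, Pat, Xiu, Yan} ∩ {Finn, Hal, Jo, Uma} = {Hal, Jo}
… ∩ ⟦above Tess⟧ = {Hal, Jo} ∩ {Finn, Hal, Jo, Pat, Tess, Uma, Xiu} = {Hal, Jo}
… ∩ ⟦hungry⟧ = {Hal, Jo} ∩ {Finn, Pat, Quinn, Xiu, Yan} = ∅
So ⟦hungry actor that waited above Tess⟧ = {}.

{}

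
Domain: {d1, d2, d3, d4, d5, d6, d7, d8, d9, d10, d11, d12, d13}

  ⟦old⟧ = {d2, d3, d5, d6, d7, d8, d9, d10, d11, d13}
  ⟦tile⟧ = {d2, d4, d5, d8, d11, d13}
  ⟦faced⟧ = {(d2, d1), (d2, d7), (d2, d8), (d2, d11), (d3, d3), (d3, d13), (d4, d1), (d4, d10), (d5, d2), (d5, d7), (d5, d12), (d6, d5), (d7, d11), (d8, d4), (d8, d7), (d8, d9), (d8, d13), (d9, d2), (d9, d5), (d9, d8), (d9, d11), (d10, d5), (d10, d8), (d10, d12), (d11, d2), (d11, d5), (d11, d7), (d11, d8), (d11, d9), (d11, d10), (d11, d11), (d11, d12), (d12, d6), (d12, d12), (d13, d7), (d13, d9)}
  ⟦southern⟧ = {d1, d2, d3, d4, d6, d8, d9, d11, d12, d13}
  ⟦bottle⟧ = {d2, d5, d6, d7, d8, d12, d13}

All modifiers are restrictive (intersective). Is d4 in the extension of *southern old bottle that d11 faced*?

no

⟦that d11 faced⟧ = {x : ⟨d11, x⟩ ∈ ⟦faced⟧} = {d2, d5, d7, d8, d9, d10, d11, d12}
⟦bottle⟧ = {d2, d5, d6, d7, d8, d12, d13}
… ∩ ⟦that d11 faced⟧ = {d2, d5, d6, d7, d8, d12, d13} ∩ {d2, d5, d7, d8, d9, d10, d11, d12} = {d2, d5, d7, d8, d12}
… ∩ ⟦southern⟧ = {d2, d5, d7, d8, d12} ∩ {d1, d2, d3, d4, d6, d8, d9, d11, d12, d13} = {d2, d8, d12}
… ∩ ⟦old⟧ = {d2, d8, d12} ∩ {d2, d3, d5, d6, d7, d8, d9, d10, d11, d13} = {d2, d8}
⟦southern old bottle that d11 faced⟧ = {d2, d8}; d4 ∉ this set.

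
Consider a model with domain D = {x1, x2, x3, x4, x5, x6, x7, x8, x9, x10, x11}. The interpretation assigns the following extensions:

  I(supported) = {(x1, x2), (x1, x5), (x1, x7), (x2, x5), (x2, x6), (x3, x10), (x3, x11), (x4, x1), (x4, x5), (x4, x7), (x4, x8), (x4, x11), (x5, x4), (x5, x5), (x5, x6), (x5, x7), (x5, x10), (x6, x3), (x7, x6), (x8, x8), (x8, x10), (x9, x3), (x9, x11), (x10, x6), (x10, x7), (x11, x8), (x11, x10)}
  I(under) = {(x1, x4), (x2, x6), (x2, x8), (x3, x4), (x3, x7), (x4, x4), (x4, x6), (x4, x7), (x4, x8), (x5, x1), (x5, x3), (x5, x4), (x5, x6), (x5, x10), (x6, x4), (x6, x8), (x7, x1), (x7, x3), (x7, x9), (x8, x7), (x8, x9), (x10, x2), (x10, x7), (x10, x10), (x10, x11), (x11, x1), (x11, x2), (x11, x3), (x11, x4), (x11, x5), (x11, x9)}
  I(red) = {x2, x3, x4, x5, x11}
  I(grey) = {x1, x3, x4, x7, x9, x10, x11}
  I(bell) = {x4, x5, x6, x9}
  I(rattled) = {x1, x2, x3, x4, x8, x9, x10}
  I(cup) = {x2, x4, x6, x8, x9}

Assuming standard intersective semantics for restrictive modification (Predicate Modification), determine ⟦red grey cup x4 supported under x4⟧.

⟦x4 supported⟧ = {x : ⟨x4, x⟩ ∈ ⟦supported⟧} = {x1, x5, x7, x8, x11}
⟦under x4⟧ = {x : ⟨x, x4⟩ ∈ ⟦under⟧} = {x1, x3, x4, x5, x6, x11}
⟦cup⟧ = {x2, x4, x6, x8, x9}
… ∩ ⟦x4 supported⟧ = {x2, x4, x6, x8, x9} ∩ {x1, x5, x7, x8, x11} = {x8}
… ∩ ⟦under x4⟧ = {x8} ∩ {x1, x3, x4, x5, x6, x11} = ∅
… ∩ ⟦red⟧ = ∅ ∩ {x2, x3, x4, x5, x11} = ∅
… ∩ ⟦grey⟧ = ∅ ∩ {x1, x3, x4, x7, x9, x10, x11} = ∅
So ⟦red grey cup x4 supported under x4⟧ = { }.

{ }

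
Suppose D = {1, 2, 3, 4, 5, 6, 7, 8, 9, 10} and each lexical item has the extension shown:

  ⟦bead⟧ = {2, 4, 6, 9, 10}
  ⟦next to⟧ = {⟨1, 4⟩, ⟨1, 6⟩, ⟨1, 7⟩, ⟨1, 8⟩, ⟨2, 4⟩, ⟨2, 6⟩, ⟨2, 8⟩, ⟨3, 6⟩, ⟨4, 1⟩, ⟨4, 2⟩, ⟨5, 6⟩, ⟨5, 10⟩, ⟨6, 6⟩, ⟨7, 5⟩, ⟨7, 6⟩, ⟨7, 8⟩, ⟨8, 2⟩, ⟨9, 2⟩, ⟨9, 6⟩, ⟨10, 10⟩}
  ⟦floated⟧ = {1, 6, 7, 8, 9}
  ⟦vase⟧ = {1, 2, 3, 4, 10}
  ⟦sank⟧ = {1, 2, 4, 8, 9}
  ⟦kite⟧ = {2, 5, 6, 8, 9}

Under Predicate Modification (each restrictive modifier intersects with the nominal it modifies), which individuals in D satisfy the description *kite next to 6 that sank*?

{2, 9}

⟦next to 6⟧ = {x : ⟨x, 6⟩ ∈ ⟦next to⟧} = {1, 2, 3, 5, 6, 7, 9}
⟦that sank⟧ = ⟦sank⟧ = {1, 2, 4, 8, 9}
⟦kite⟧ = {2, 5, 6, 8, 9}
… ∩ ⟦next to 6⟧ = {2, 5, 6, 8, 9} ∩ {1, 2, 3, 5, 6, 7, 9} = {2, 5, 6, 9}
… ∩ ⟦that sank⟧ = {2, 5, 6, 9} ∩ {1, 2, 4, 8, 9} = {2, 9}
So ⟦kite next to 6 that sank⟧ = {2, 9}.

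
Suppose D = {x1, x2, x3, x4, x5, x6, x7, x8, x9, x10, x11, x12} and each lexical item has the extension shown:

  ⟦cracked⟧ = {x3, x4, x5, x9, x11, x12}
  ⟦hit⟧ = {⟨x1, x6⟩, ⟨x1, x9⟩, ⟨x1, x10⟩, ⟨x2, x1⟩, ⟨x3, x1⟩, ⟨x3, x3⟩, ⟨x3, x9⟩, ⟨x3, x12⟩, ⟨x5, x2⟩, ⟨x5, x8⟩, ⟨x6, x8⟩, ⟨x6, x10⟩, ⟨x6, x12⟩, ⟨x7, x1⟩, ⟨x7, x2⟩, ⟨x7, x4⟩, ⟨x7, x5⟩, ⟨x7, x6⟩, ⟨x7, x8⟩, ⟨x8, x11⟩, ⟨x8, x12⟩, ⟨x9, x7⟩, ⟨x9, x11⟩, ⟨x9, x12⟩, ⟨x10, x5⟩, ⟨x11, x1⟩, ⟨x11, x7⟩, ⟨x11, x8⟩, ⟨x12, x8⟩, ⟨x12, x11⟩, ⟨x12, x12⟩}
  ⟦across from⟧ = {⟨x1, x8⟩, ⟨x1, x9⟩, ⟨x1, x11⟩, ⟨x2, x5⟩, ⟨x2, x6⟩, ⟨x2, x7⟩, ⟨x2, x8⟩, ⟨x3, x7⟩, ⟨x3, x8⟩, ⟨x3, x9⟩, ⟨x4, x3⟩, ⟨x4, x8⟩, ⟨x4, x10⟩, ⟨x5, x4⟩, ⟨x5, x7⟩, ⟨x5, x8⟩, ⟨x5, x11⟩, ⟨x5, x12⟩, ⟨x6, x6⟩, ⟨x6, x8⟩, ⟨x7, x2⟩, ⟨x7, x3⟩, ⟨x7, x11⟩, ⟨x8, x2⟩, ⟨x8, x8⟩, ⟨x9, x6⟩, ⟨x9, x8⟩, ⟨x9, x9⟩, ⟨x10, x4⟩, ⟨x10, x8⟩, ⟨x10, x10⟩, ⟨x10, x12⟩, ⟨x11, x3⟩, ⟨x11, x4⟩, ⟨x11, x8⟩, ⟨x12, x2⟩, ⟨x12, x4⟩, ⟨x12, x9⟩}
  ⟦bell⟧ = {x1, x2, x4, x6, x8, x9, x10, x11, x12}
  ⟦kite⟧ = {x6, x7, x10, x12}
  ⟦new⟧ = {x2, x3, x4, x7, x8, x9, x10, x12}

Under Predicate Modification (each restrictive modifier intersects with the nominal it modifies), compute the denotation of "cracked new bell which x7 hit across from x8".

⟦which x7 hit⟧ = {x : ⟨x7, x⟩ ∈ ⟦hit⟧} = {x1, x2, x4, x5, x6, x8}
⟦across from x8⟧ = {x : ⟨x, x8⟩ ∈ ⟦across from⟧} = {x1, x2, x3, x4, x5, x6, x8, x9, x10, x11}
⟦bell⟧ = {x1, x2, x4, x6, x8, x9, x10, x11, x12}
… ∩ ⟦which x7 hit⟧ = {x1, x2, x4, x6, x8, x9, x10, x11, x12} ∩ {x1, x2, x4, x5, x6, x8} = {x1, x2, x4, x6, x8}
… ∩ ⟦across from x8⟧ = {x1, x2, x4, x6, x8} ∩ {x1, x2, x3, x4, x5, x6, x8, x9, x10, x11} = {x1, x2, x4, x6, x8}
… ∩ ⟦cracked⟧ = {x1, x2, x4, x6, x8} ∩ {x3, x4, x5, x9, x11, x12} = {x4}
… ∩ ⟦new⟧ = {x4} ∩ {x2, x3, x4, x7, x8, x9, x10, x12} = {x4}
So ⟦cracked new bell which x7 hit across from x8⟧ = {x4}.

{x4}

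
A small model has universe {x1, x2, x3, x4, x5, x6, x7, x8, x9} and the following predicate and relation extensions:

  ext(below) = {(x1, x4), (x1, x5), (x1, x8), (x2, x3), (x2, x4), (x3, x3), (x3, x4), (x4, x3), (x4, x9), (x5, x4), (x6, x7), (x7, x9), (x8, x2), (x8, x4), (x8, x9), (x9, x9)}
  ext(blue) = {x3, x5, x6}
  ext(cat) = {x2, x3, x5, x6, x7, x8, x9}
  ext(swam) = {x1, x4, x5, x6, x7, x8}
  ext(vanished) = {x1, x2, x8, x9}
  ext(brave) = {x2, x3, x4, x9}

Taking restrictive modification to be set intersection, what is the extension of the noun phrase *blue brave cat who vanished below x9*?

⟦who vanished⟧ = ⟦vanished⟧ = {x1, x2, x8, x9}
⟦below x9⟧ = {x : ⟨x, x9⟩ ∈ ⟦below⟧} = {x4, x7, x8, x9}
⟦cat⟧ = {x2, x3, x5, x6, x7, x8, x9}
… ∩ ⟦who vanished⟧ = {x2, x3, x5, x6, x7, x8, x9} ∩ {x1, x2, x8, x9} = {x2, x8, x9}
… ∩ ⟦below x9⟧ = {x2, x8, x9} ∩ {x4, x7, x8, x9} = {x8, x9}
… ∩ ⟦blue⟧ = {x8, x9} ∩ {x3, x5, x6} = ∅
… ∩ ⟦brave⟧ = ∅ ∩ {x2, x3, x4, x9} = ∅
So ⟦blue brave cat who vanished below x9⟧ = {}.

{}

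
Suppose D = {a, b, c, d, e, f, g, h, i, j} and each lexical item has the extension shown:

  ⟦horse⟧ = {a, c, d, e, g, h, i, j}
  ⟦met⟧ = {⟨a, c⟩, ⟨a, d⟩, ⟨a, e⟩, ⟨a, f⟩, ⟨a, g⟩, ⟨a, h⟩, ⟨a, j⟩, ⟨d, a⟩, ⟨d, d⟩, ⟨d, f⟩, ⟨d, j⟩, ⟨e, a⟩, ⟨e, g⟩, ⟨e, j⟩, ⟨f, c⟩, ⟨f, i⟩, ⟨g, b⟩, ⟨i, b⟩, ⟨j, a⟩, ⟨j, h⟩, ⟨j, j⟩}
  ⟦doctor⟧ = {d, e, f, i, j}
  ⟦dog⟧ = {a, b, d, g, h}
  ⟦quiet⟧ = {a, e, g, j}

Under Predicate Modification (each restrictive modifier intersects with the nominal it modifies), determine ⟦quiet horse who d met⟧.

⟦who d met⟧ = {x : ⟨d, x⟩ ∈ ⟦met⟧} = {a, d, f, j}
⟦horse⟧ = {a, c, d, e, g, h, i, j}
… ∩ ⟦who d met⟧ = {a, c, d, e, g, h, i, j} ∩ {a, d, f, j} = {a, d, j}
… ∩ ⟦quiet⟧ = {a, d, j} ∩ {a, e, g, j} = {a, j}
So ⟦quiet horse who d met⟧ = {a, j}.

{a, j}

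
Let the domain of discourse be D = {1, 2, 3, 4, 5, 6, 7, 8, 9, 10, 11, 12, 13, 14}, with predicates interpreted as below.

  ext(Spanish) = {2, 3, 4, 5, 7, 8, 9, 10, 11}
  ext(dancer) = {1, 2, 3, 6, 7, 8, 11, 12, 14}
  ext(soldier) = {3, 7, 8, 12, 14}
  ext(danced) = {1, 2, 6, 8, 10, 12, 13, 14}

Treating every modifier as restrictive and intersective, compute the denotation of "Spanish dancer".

{2, 3, 7, 8, 11}

⟦dancer⟧ = {1, 2, 3, 6, 7, 8, 11, 12, 14}
… ∩ ⟦Spanish⟧ = {1, 2, 3, 6, 7, 8, 11, 12, 14} ∩ {2, 3, 4, 5, 7, 8, 9, 10, 11} = {2, 3, 7, 8, 11}
So ⟦Spanish dancer⟧ = {2, 3, 7, 8, 11}.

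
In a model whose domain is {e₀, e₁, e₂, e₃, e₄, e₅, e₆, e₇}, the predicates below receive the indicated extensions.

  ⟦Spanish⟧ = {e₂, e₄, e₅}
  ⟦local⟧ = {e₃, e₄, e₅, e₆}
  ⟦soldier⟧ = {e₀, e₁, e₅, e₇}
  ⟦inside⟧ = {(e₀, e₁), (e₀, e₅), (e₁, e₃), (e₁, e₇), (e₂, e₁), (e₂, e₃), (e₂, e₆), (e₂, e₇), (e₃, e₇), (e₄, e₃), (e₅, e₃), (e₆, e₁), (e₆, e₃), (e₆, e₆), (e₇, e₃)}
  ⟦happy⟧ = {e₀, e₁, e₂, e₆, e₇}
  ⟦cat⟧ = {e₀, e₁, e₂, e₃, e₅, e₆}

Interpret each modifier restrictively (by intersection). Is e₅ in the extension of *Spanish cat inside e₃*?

⟦inside e₃⟧ = {x : ⟨x, e₃⟩ ∈ ⟦inside⟧} = {e₁, e₂, e₄, e₅, e₆, e₇}
⟦cat⟧ = {e₀, e₁, e₂, e₃, e₅, e₆}
… ∩ ⟦inside e₃⟧ = {e₀, e₁, e₂, e₃, e₅, e₆} ∩ {e₁, e₂, e₄, e₅, e₆, e₇} = {e₁, e₂, e₅, e₆}
… ∩ ⟦Spanish⟧ = {e₁, e₂, e₅, e₆} ∩ {e₂, e₄, e₅} = {e₂, e₅}
⟦Spanish cat inside e₃⟧ = {e₂, e₅}; e₅ ∈ this set.

yes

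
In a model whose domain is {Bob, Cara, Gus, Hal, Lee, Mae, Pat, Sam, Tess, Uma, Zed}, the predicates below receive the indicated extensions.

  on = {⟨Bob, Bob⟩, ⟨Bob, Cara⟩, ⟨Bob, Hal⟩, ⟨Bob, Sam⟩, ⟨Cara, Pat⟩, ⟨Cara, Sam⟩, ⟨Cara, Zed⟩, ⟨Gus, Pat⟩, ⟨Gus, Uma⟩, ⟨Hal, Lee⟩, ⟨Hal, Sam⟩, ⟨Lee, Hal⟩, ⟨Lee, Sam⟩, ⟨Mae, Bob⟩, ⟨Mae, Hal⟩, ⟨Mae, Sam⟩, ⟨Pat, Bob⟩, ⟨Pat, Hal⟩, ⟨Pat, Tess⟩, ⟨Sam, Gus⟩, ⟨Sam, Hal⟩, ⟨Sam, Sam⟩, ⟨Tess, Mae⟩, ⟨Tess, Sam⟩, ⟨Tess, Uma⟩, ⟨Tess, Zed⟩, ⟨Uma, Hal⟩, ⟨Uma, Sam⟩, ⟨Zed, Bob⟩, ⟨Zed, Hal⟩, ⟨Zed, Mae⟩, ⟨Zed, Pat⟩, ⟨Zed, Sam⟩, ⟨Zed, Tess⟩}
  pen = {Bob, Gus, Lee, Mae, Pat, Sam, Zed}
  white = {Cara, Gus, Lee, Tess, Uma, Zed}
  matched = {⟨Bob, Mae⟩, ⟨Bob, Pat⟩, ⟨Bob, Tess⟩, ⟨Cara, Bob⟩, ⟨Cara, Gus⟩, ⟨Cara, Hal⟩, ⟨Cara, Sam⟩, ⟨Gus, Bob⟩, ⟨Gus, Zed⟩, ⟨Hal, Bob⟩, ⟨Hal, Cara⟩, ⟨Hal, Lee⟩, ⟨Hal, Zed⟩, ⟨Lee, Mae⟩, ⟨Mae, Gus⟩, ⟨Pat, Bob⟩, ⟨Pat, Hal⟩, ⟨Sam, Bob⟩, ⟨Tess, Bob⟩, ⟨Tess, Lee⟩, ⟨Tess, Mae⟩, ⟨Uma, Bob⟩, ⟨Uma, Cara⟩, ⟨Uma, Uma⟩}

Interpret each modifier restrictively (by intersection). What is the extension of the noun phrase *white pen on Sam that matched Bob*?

∅

⟦on Sam⟧ = {x : ⟨x, Sam⟩ ∈ ⟦on⟧} = {Bob, Cara, Hal, Lee, Mae, Sam, Tess, Uma, Zed}
⟦that matched Bob⟧ = {x : ⟨x, Bob⟩ ∈ ⟦matched⟧} = {Cara, Gus, Hal, Pat, Sam, Tess, Uma}
⟦pen⟧ = {Bob, Gus, Lee, Mae, Pat, Sam, Zed}
… ∩ ⟦on Sam⟧ = {Bob, Gus, Lee, Mae, Pat, Sam, Zed} ∩ {Bob, Cara, Hal, Lee, Mae, Sam, Tess, Uma, Zed} = {Bob, Lee, Mae, Sam, Zed}
… ∩ ⟦that matched Bob⟧ = {Bob, Lee, Mae, Sam, Zed} ∩ {Cara, Gus, Hal, Pat, Sam, Tess, Uma} = {Sam}
… ∩ ⟦white⟧ = {Sam} ∩ {Cara, Gus, Lee, Tess, Uma, Zed} = ∅
So ⟦white pen on Sam that matched Bob⟧ = ∅.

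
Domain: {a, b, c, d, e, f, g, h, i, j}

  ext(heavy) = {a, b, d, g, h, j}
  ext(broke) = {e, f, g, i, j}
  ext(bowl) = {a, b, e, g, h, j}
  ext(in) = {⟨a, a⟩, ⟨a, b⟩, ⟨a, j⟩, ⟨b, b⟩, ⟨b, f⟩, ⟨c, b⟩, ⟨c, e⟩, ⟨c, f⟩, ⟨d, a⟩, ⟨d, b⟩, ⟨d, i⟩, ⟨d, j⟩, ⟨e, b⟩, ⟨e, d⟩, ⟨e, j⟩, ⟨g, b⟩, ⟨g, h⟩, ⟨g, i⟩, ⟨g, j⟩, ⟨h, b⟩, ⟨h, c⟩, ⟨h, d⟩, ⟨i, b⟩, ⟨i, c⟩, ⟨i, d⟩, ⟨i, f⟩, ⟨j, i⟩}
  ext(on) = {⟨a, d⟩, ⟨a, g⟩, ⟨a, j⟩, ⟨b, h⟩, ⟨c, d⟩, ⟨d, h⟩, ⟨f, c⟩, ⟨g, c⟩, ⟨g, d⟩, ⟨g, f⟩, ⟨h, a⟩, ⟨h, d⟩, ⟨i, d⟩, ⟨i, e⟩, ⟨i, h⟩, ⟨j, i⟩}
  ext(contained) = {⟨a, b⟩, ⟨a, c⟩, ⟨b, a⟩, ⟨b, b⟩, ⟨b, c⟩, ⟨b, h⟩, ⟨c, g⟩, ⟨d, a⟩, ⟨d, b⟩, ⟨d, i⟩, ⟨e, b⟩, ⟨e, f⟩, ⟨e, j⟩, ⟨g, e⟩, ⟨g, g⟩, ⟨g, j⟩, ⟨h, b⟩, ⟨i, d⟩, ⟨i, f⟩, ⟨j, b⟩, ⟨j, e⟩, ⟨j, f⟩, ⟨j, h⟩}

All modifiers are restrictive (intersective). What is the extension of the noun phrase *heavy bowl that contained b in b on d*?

⟦that contained b⟧ = {x : ⟨x, b⟩ ∈ ⟦contained⟧} = {a, b, d, e, h, j}
⟦in b⟧ = {x : ⟨x, b⟩ ∈ ⟦in⟧} = {a, b, c, d, e, g, h, i}
⟦on d⟧ = {x : ⟨x, d⟩ ∈ ⟦on⟧} = {a, c, g, h, i}
⟦bowl⟧ = {a, b, e, g, h, j}
… ∩ ⟦that contained b⟧ = {a, b, e, g, h, j} ∩ {a, b, d, e, h, j} = {a, b, e, h, j}
… ∩ ⟦in b⟧ = {a, b, e, h, j} ∩ {a, b, c, d, e, g, h, i} = {a, b, e, h}
… ∩ ⟦on d⟧ = {a, b, e, h} ∩ {a, c, g, h, i} = {a, h}
… ∩ ⟦heavy⟧ = {a, h} ∩ {a, b, d, g, h, j} = {a, h}
So ⟦heavy bowl that contained b in b on d⟧ = {a, h}.

{a, h}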